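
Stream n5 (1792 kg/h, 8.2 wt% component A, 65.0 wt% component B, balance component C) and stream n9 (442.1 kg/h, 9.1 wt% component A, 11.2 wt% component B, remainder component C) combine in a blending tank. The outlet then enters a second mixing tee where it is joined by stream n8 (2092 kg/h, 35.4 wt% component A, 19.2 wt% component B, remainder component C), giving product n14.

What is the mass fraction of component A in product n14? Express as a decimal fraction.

0.214

Overall, product flow = 4326.1 kg/h.
component A in = 1792×0.082 + 442.1×0.091 + 2092×0.354 = 927.74 kg/h.
component A fraction in n14 = 0.214.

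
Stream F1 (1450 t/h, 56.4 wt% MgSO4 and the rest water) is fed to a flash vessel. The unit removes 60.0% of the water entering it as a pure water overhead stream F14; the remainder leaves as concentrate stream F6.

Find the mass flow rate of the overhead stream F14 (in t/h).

379.3 t/h

water entering = 1450×0.436 = 632.2 t/h; overhead removed = 0.600×632.2 = 379.32 t/h.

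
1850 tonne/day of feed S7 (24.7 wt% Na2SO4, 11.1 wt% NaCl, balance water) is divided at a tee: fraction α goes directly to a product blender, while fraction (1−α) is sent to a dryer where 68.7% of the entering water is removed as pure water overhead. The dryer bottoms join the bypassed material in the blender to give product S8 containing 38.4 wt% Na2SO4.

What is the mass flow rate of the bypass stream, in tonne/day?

All 1850×0.247 = 456.95 tonne/day of Na2SO4 reaches S8, so S8 = 456.95/0.384 = 1190 tonne/day and vapour = 660.03 tonne/day.
The evaporator receives (1−α)·1850 of feed at 0.642 water and removes 0.687 of that water:
0.687×0.642×(1−α)×1850 = 660.03
(1−α) = 660.03/815.95 = 0.8089;  α = 0.1911.
Bypass flow = 0.1911×1850 = 353.53 tonne/day.

353.5 tonne/day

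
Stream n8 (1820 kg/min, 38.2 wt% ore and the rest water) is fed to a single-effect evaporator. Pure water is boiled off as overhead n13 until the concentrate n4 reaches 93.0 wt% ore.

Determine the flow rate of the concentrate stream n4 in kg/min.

ore is conserved: 1820×0.382 = 695.24 kg/min all reports to the concentrate.
Concentrate = 695.24/(target fraction) = 747.57 kg/min.

747.6 kg/min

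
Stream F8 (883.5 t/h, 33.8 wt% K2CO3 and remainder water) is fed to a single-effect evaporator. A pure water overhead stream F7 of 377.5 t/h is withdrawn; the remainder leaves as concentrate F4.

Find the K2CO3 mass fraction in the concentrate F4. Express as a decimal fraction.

K2CO3 is not removed: 883.5×0.338 = 298.62 t/h of K2CO3 enters F4.
Concentrate = 883.5 − 377.5 = 506 t/h.
Mass fraction = 298.62/506 = 0.590.

0.590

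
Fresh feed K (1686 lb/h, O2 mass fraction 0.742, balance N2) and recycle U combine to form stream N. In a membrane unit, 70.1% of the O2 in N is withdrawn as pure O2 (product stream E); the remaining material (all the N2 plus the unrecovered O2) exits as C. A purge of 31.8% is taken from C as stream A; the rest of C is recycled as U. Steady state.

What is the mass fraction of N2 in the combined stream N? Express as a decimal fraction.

N2 enters only via K and leaves only via the purge: 1686×0.258 = 0.318×(N2 in C), and the membrane unit passes all N2, so N2 in N = N2 in C = 1367.9 lb/h.
O2 in N: m_A = 1686×0.742 + (1−0.318)·(1−0.701)·m_A, so m_A = 1251/0.7961 = 1571.5 lb/h.
N = 1571.5 + 1367.9 = 2939.3 lb/h.
N2 fraction in N = 1367.9/2939.3 = 0.465.

0.465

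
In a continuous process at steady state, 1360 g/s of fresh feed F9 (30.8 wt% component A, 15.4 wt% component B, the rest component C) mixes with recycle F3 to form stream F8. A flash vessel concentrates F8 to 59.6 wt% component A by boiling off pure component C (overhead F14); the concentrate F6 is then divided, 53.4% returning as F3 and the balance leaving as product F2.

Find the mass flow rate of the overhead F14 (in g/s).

Overall component A balance (none leaves overhead): component A in fresh feed = component A in product, i.e. 1360×0.308 = (1−0.534)·F6·0.596.
F6 = 418.88/(0.596×0.466) = 1508.2 g/s.
Recycle F3 = 0.534×1508.2 = 805.38 g/s.
Combined feed F8 = 1360 + 805.38 = 2165.4 g/s.
Overhead F14 = F8 − F6 = 2165.4 − 1508.2 = 657.18 g/s.

657.2 g/s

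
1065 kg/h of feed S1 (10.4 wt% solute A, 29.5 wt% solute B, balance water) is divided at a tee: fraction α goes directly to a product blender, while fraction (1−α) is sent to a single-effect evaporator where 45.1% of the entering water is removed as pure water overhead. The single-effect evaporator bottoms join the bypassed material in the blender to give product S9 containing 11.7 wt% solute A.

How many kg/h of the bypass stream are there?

All 1065×0.104 = 110.76 kg/h of solute A reaches S9, so S9 = 110.76/0.117 = 946.67 kg/h and vapour = 118.33 kg/h.
The evaporator receives (1−α)·1065 of feed at 0.601 water and removes 0.451 of that water:
0.451×0.601×(1−α)×1065 = 118.33
(1−α) = 118.33/288.67 = 0.4099;  α = 0.5901.
Bypass flow = 0.5901×1065 = 628.43 kg/h.

628.4 kg/h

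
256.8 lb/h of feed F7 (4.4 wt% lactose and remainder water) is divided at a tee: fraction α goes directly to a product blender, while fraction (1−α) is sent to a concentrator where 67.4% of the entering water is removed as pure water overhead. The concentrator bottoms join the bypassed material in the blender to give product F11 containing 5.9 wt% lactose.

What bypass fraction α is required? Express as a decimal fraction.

0.605

All 256.8×0.044 = 11.299 lb/h of lactose reaches F11, so F11 = 11.299/0.059 = 191.51 lb/h and vapour = 65.288 lb/h.
The evaporator receives (1−α)·256.8 of feed at 0.956 water and removes 0.674 of that water:
0.674×0.956×(1−α)×256.8 = 65.288
(1−α) = 65.288/165.47 = 0.3946;  α = 0.6054.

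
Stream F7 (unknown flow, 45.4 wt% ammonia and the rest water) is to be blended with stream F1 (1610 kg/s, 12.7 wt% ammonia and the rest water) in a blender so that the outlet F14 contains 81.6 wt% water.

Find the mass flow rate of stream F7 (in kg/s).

339.9 kg/s

Let F7 be the unknown flow. Total out = 1610 + F7.
water balance: 1405.5 + 0.546·F7 = 0.816·(1610 + F7)
(0.546 − 0.816)·F7 = 0.816×1610 − 1405.5 = -91.77
F7 = -91.77 / -0.270 = 339.89 kg/s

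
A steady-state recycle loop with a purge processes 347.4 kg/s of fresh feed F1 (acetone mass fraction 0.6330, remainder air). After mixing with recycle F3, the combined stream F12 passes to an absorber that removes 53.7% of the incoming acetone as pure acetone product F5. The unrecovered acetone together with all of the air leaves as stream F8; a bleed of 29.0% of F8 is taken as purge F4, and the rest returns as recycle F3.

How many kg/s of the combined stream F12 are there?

air enters only via F1 and leaves only via the purge: 347.4×0.367 = 0.290×(air in F8), and the absorber passes all air, so air in F12 = air in F8 = 439.64 kg/s.
acetone in F12: m_A = 347.4×0.633 + (1−0.290)·(1−0.537)·m_A, so m_A = 219.9/0.6713 = 327.59 kg/s.
F12 = 327.59 + 439.64 = 767.23 kg/s.

767.2 kg/s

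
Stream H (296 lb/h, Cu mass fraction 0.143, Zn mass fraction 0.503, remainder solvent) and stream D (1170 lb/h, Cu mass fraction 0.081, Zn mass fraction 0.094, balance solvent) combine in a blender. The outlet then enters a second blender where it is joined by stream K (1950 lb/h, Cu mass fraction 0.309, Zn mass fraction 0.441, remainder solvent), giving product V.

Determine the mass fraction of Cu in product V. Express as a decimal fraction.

0.217

Overall, product flow = 3416 lb/h.
Cu in = 296×0.143 + 1170×0.081 + 1950×0.309 = 739.65 lb/h.
Cu fraction in V = 0.217.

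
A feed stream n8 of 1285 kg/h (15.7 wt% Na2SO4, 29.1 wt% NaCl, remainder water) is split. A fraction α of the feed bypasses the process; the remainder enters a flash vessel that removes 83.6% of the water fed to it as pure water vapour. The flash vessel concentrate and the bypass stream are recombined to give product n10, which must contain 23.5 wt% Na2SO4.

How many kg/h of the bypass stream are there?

All 1285×0.157 = 201.75 kg/h of Na2SO4 reaches n10, so n10 = 201.75/0.235 = 858.49 kg/h and vapour = 426.51 kg/h.
The evaporator receives (1−α)·1285 of feed at 0.552 water and removes 0.836 of that water:
0.836×0.552×(1−α)×1285 = 426.51
(1−α) = 426.51/592.99 = 0.7193;  α = 0.2807.
Bypass flow = 0.2807×1285 = 360.76 kg/h.

360.8 kg/h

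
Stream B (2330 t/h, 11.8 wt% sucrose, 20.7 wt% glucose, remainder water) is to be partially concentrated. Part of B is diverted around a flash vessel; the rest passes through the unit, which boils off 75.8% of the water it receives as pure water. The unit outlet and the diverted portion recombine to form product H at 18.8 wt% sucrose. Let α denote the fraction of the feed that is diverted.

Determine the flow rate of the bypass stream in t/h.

All 2330×0.118 = 274.94 t/h of sucrose reaches H, so H = 274.94/0.188 = 1462.4 t/h and vapour = 867.55 t/h.
The evaporator receives (1−α)·2330 of feed at 0.675 water and removes 0.758 of that water:
0.758×0.675×(1−α)×2330 = 867.55
(1−α) = 867.55/1192.1 = 0.7277;  α = 0.2723.
Bypass flow = 0.2723×2330 = 634.4 t/h.

634.4 t/h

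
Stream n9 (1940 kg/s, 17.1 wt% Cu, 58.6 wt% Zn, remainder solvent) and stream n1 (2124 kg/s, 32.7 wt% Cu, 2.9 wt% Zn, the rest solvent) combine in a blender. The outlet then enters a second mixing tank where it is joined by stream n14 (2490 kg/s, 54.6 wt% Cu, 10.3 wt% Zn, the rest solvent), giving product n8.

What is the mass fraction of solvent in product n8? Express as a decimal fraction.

0.414

Overall, product flow = 6554 kg/s.
solvent in = 1940×0.243 + 2124×0.644 + 2490×0.351 = 2713.3 kg/s.
solvent fraction in n8 = 0.414.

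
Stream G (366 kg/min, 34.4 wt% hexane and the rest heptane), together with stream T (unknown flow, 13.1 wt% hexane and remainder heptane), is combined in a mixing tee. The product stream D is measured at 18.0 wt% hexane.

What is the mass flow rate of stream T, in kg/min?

Let T be the unknown flow. Total out = 366 + T.
hexane balance: 125.9 + 0.131·T = 0.180·(366 + T)
(0.131 − 0.180)·T = 0.180×366 − 125.9 = -60.024
T = -60.024 / -0.049 = 1225 kg/min

1225 kg/min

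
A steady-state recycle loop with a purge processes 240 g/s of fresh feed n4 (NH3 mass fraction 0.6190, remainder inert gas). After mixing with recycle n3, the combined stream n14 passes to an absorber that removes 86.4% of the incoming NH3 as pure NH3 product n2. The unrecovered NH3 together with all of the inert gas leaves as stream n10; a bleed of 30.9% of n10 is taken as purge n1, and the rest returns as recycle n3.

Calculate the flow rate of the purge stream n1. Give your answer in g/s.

inert gas enters only via n4 and leaves only via the purge: 240×0.381 = 0.309×(inert gas in n10), and the absorber passes all inert gas, so inert gas in n14 = inert gas in n10 = 295.92 g/s.
NH3 in n14: m_A = 240×0.619 + (1−0.309)·(1−0.864)·m_A, so m_A = 148.56/0.9060 = 163.97 g/s.
n10 = (1−0.864)×163.97 + 295.92 = 318.22 g/s.
Purge n1 = 0.309×318.22 = 98.331 g/s.

98.33 g/s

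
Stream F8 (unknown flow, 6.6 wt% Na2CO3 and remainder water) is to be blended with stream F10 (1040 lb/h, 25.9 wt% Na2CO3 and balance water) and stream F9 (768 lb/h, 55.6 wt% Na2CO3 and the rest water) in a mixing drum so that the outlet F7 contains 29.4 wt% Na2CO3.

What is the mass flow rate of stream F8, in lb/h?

722.9 lb/h

Let F8 be the unknown flow. Total out = 1808 + F8.
Na2CO3 balance: 696.37 + 0.066·F8 = 0.294·(1808 + F8)
(0.066 − 0.294)·F8 = 0.294×1808 − 696.37 = -164.82
F8 = -164.82 / -0.228 = 722.88 lb/h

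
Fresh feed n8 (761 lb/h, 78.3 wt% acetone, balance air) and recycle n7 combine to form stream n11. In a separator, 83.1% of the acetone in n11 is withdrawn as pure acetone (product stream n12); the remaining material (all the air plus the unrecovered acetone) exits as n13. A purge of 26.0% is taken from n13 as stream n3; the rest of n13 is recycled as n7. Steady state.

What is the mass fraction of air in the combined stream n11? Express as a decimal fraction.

air enters only via n8 and leaves only via the purge: 761×0.217 = 0.260×(air in n13), and the separator passes all air, so air in n11 = air in n13 = 635.14 lb/h.
acetone in n11: m_A = 761×0.783 + (1−0.260)·(1−0.831)·m_A, so m_A = 595.86/0.8749 = 681.03 lb/h.
n11 = 681.03 + 635.14 = 1316.2 lb/h.
air fraction in n11 = 635.14/1316.2 = 0.483.

0.483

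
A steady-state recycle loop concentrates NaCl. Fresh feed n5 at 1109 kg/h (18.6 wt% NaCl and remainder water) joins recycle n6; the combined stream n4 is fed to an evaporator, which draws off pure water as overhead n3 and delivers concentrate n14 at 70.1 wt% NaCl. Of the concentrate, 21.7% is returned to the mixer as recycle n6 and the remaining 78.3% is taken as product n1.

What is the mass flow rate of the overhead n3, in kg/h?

Overall NaCl balance (none leaves overhead): NaCl in fresh feed = NaCl in product, i.e. 1109×0.186 = (1−0.217)·n14·0.701.
n14 = 206.27/(0.701×0.783) = 375.81 kg/h.
Recycle n6 = 0.217×375.81 = 81.55 kg/h.
Combined feed n4 = 1109 + 81.55 = 1190.6 kg/h.
Overhead n3 = n4 − n14 = 1190.6 − 375.81 = 814.74 kg/h.

814.7 kg/h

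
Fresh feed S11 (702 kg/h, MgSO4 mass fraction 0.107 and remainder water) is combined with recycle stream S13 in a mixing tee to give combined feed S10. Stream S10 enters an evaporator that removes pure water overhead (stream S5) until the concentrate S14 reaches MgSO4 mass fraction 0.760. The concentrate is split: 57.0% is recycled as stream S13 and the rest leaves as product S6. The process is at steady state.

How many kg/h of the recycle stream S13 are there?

131 kg/h

Overall MgSO4 balance (none leaves overhead): MgSO4 in fresh feed = MgSO4 in product, i.e. 702×0.107 = (1−0.570)·S14·0.760.
S14 = 75.114/(0.760×0.430) = 229.85 kg/h.
Recycle S13 = 0.570×229.85 = 131.01 kg/h.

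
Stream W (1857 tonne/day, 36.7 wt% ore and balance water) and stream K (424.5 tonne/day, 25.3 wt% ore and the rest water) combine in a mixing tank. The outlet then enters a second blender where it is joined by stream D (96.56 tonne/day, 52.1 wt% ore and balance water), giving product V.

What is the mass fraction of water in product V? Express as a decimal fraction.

0.647

Overall, product flow = 2378.1 tonne/day.
water in = 1857×0.633 + 424.5×0.747 + 96.56×0.479 = 1538.8 tonne/day.
water fraction in V = 0.647.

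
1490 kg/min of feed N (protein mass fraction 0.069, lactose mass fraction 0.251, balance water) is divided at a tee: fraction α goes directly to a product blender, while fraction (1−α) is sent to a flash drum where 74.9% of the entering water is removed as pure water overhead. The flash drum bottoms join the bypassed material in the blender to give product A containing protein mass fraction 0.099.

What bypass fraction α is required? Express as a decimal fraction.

0.405

All 1490×0.069 = 102.81 kg/min of protein reaches A, so A = 102.81/0.099 = 1038.5 kg/min and vapour = 451.52 kg/min.
The evaporator receives (1−α)·1490 of feed at 0.680 water and removes 0.749 of that water:
0.749×0.680×(1−α)×1490 = 451.52
(1−α) = 451.52/758.89 = 0.5950;  α = 0.4050.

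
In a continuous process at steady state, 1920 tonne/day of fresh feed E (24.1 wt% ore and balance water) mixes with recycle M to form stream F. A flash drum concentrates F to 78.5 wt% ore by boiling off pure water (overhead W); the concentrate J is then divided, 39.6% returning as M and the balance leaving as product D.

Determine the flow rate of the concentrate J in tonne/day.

Overall ore balance (none leaves overhead): ore in fresh feed = ore in product, i.e. 1920×0.241 = (1−0.396)·J·0.785.
J = 462.72/(0.785×0.604) = 975.91 tonne/day.

975.9 tonne/day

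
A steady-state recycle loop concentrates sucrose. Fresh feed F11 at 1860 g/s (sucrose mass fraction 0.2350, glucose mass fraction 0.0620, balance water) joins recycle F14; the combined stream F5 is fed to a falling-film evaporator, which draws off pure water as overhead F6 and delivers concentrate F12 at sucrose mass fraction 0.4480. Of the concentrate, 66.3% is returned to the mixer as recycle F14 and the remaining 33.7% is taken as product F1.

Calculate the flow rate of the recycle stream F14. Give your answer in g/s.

Overall sucrose balance (none leaves overhead): sucrose in fresh feed = sucrose in product, i.e. 1860×0.235 = (1−0.663)·F12·0.448.
F12 = 437.1/(0.448×0.337) = 2895.2 g/s.
Recycle F14 = 0.663×2895.2 = 1919.5 g/s.

1919 g/s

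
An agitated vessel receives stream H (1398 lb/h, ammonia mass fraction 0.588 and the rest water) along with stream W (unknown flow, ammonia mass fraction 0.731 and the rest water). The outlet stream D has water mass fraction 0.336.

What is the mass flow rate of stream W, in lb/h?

Let W be the unknown flow. Total out = 1398 + W.
water balance: 575.98 + 0.269·W = 0.336·(1398 + W)
(0.269 − 0.336)·W = 0.336×1398 − 575.98 = -106.25
W = -106.25 / -0.067 = 1585.8 lb/h

1586 lb/h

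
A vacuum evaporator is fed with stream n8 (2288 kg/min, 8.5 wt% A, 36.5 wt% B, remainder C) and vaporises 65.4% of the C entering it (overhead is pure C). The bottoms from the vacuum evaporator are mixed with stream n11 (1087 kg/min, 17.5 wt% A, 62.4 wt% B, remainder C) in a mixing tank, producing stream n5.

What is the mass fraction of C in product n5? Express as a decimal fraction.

0.256

Vapour removed = 0.654×0.550×2288 = 822.99 kg/min; concentrate = 1465 kg/min.
C reaching the mixer = 435.41 (from concentrate) + 1087×0.201 = 653.89 kg/min.
Product flow = 1465 + 1087 = 2552 kg/min; C fraction = 0.256.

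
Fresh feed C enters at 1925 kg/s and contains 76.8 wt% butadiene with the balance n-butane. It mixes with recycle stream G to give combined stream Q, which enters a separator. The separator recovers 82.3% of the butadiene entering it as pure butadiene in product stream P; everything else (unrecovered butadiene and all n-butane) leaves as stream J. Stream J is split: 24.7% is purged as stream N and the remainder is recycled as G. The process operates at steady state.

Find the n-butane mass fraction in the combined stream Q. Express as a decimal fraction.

n-butane enters only via C and leaves only via the purge: 1925×0.232 = 0.247×(n-butane in J), and the separator passes all n-butane, so n-butane in Q = n-butane in J = 1808.1 kg/s.
butadiene in Q: m_A = 1925×0.768 + (1−0.247)·(1−0.823)·m_A, so m_A = 1478.4/0.8667 = 1705.7 kg/s.
Q = 1705.7 + 1808.1 = 3513.8 kg/s.
n-butane fraction in Q = 1808.1/3513.8 = 0.515.

0.515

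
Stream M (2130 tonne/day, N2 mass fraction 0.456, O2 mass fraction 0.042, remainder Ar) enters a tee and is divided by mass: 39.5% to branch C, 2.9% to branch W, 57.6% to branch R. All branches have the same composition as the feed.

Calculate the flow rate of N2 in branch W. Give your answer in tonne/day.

28.17 tonne/day

Branch W total = 0.029×2130 = 61.77 tonne/day.
N2 in W = 0.456×61.77 = 28.167 tonne/day.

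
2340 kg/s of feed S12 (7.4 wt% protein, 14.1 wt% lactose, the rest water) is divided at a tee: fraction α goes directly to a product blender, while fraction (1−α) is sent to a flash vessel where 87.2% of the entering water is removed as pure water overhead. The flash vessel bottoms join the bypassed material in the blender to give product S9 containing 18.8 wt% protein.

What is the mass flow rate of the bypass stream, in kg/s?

267.1 kg/s

All 2340×0.074 = 173.16 kg/s of protein reaches S9, so S9 = 173.16/0.188 = 921.06 kg/s and vapour = 1418.9 kg/s.
The evaporator receives (1−α)·2340 of feed at 0.785 water and removes 0.872 of that water:
0.872×0.785×(1−α)×2340 = 1418.9
(1−α) = 1418.9/1601.8 = 0.8859;  α = 0.1141.
Bypass flow = 0.1141×2340 = 267.11 kg/s.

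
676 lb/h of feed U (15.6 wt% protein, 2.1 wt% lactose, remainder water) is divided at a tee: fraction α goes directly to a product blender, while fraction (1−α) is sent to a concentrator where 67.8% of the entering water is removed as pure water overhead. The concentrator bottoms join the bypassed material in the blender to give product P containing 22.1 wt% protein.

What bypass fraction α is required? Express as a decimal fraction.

0.473

All 676×0.156 = 105.46 lb/h of protein reaches P, so P = 105.46/0.221 = 477.18 lb/h and vapour = 198.82 lb/h.
The evaporator receives (1−α)·676 of feed at 0.823 water and removes 0.678 of that water:
0.678×0.823×(1−α)×676 = 198.82
(1−α) = 198.82/377.2 = 0.5271;  α = 0.4729.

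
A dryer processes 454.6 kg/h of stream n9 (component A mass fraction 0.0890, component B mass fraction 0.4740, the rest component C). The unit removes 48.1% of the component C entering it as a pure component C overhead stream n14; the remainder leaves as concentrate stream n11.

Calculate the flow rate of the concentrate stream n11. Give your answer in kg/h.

359 kg/h

component C entering = 454.6×0.437 = 198.66 kg/h; overhead removed = 0.481×198.66 = 95.556 kg/h.
Concentrate = 454.6 − 95.556 = 359.04 kg/h.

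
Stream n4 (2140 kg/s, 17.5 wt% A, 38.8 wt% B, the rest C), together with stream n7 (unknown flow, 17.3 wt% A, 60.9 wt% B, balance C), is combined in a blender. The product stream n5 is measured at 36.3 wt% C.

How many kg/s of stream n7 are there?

1092 kg/s

Let n7 be the unknown flow. Total out = 2140 + n7.
C balance: 935.18 + 0.218·n7 = 0.363·(2140 + n7)
(0.218 − 0.363)·n7 = 0.363×2140 − 935.18 = -158.36
n7 = -158.36 / -0.145 = 1092.1 kg/s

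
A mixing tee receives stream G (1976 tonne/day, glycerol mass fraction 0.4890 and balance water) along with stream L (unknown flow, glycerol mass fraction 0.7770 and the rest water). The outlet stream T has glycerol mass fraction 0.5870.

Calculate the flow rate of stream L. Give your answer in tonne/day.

1019 tonne/day

Let L be the unknown flow. Total out = 1976 + L.
glycerol balance: 966.26 + 0.777·L = 0.587·(1976 + L)
(0.777 − 0.587)·L = 0.587×1976 − 966.26 = 193.65
L = 193.65 / 0.190 = 1019.2 tonne/day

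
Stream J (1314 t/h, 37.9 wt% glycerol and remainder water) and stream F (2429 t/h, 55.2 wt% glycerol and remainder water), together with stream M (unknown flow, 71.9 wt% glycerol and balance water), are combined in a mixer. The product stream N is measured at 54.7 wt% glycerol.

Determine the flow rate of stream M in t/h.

Let M be the unknown flow. Total out = 3743 + M.
glycerol balance: 1838.8 + 0.719·M = 0.547·(3743 + M)
(0.719 − 0.547)·M = 0.547×3743 − 1838.8 = 208.61
M = 208.61 / 0.172 = 1212.8 t/h

1213 t/h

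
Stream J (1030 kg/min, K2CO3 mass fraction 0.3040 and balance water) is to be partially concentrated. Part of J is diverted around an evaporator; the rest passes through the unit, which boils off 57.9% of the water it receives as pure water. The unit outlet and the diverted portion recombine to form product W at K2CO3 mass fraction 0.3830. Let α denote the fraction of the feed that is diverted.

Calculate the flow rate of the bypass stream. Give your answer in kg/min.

All 1030×0.304 = 313.12 kg/min of K2CO3 reaches W, so W = 313.12/0.383 = 817.55 kg/min and vapour = 212.45 kg/min.
The evaporator receives (1−α)·1030 of feed at 0.696 water and removes 0.579 of that water:
0.579×0.696×(1−α)×1030 = 212.45
(1−α) = 212.45/415.07 = 0.5118;  α = 0.4882.
Bypass flow = 0.4882×1030 = 502.8 kg/min.

502.8 kg/min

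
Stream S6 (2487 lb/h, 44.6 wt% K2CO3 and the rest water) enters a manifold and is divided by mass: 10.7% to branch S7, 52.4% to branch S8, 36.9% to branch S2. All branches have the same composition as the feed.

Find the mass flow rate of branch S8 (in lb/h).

1303 lb/h

Branch S8 flow = 0.524×2487 = 1303.2 lb/h.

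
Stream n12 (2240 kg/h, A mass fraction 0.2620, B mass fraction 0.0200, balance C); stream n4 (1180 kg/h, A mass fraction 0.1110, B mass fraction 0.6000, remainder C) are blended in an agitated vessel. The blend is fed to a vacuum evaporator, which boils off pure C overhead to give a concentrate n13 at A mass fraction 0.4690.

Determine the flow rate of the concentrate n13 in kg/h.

1531 kg/h

A entering = 2240×0.262 + 1180×0.111 = 717.86 kg/h.
All A reports to n13, so n13 = 717.86/0.469 = 1530.6 kg/h.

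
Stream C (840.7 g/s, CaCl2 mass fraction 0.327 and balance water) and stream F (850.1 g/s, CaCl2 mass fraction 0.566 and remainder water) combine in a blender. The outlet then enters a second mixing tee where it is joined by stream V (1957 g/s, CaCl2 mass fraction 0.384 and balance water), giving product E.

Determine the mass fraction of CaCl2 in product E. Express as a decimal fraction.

Overall, product flow = 3647.8 g/s.
CaCl2 in = 840.7×0.327 + 850.1×0.566 + 1957×0.384 = 1507.6 g/s.
CaCl2 fraction in E = 0.413.

0.413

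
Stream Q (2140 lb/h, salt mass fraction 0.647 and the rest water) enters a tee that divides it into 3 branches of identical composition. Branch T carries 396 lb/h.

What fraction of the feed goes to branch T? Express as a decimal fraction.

0.185

Fraction to T = 396/2140 = 0.1850.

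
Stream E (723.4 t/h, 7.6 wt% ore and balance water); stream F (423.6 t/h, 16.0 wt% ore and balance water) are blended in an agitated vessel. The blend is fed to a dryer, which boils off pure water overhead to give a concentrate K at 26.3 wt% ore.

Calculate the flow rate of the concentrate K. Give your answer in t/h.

466.7 t/h

ore entering = 723.4×0.076 + 423.6×0.160 = 122.75 t/h.
All ore reports to K, so K = 122.75/0.263 = 466.75 t/h.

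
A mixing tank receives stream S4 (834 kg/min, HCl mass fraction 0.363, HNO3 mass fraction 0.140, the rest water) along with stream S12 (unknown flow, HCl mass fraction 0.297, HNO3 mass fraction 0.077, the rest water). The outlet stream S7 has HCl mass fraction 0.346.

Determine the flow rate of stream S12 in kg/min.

Let S12 be the unknown flow. Total out = 834 + S12.
HCl balance: 302.74 + 0.297·S12 = 0.346·(834 + S12)
(0.297 − 0.346)·S12 = 0.346×834 − 302.74 = -14.178
S12 = -14.178 / -0.049 = 289.35 kg/min

289.3 kg/min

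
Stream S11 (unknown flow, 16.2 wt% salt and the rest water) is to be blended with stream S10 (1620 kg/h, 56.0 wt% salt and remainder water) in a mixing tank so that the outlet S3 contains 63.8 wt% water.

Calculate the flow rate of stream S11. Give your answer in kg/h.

Let S11 be the unknown flow. Total out = 1620 + S11.
water balance: 712.8 + 0.838·S11 = 0.638·(1620 + S11)
(0.838 − 0.638)·S11 = 0.638×1620 − 712.8 = 320.76
S11 = 320.76 / 0.200 = 1603.8 kg/h

1604 kg/h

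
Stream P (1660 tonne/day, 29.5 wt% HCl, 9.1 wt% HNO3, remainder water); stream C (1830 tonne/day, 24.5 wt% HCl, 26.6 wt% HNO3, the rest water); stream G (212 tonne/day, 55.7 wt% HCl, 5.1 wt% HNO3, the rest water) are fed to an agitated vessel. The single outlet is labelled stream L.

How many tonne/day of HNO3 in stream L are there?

HNO3 out = HNO3 in = 1660×0.091 + 1830×0.266 + 212×0.051 = 648.65 tonne/day.

648.7 tonne/day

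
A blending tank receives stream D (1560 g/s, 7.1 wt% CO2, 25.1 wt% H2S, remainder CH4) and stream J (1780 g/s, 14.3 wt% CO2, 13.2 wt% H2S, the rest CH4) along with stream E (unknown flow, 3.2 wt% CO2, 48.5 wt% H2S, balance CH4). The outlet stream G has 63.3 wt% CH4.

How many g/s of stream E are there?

Let E be the unknown flow. Total out = 3340 + E.
CH4 balance: 2348.2 + 0.483·E = 0.633·(3340 + E)
(0.483 − 0.633)·E = 0.633×3340 − 2348.2 = -233.96
E = -233.96 / -0.150 = 1559.7 g/s

1560 g/s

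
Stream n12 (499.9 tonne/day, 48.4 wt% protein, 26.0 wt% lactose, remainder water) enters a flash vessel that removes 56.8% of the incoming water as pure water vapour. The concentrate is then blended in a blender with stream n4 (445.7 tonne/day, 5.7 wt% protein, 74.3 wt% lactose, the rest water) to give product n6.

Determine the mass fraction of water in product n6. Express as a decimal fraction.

0.1655

Vapour removed = 0.568×0.256×499.9 = 72.689 tonne/day; concentrate = 427.21 tonne/day.
water reaching the mixer = 55.285 (from concentrate) + 445.7×0.200 = 144.42 tonne/day.
Product flow = 427.21 + 445.7 = 872.91 tonne/day; water fraction = 0.1655.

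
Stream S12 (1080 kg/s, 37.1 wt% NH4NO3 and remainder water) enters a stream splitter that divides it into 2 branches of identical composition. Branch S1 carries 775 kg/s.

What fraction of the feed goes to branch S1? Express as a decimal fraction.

0.718

Fraction to S1 = 775/1080 = 0.7176.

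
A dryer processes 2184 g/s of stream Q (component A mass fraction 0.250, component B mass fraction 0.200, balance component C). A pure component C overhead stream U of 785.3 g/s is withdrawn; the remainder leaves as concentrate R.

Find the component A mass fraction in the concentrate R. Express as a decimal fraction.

0.390

component A is not removed: 2184×0.250 = 546 g/s of component A enters R.
Concentrate = 2184 − 785.3 = 1398.7 g/s.
Mass fraction = 546/1398.7 = 0.390.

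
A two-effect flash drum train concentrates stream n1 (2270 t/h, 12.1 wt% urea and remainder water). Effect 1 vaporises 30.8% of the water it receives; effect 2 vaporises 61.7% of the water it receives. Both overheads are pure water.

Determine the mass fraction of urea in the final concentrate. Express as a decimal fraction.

0.342

water in feed = 2270×0.879 = 1995.3 t/h.
After stage 1: water left = (1−0.308)×1995.3 = 1380.8; stream total = 1655.4 t/h.
After stage 2: water left = (1−0.617)×1380.8 = 528.83; final concentrate = 803.5 t/h.
urea fraction = 274.67/803.5 = 0.342.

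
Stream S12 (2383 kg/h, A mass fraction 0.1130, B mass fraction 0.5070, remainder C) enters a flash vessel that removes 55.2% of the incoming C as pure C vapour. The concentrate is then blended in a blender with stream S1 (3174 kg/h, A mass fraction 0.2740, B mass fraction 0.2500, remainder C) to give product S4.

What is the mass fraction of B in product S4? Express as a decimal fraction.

Vapour removed = 0.552×0.380×2383 = 499.86 kg/h; concentrate = 1883.1 kg/h.
B reaching the mixer = 1208.2 (from concentrate) + 3174×0.250 = 2001.7 kg/h.
Product flow = 1883.1 + 3174 = 5057.1 kg/h; B fraction = 0.3958.

0.3958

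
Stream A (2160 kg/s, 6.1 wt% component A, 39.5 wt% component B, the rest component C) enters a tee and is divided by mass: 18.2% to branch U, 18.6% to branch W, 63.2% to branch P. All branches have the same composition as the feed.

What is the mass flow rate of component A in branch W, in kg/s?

24.51 kg/s

Branch W total = 0.186×2160 = 401.76 kg/s.
component A in W = 0.061×401.76 = 24.507 kg/s.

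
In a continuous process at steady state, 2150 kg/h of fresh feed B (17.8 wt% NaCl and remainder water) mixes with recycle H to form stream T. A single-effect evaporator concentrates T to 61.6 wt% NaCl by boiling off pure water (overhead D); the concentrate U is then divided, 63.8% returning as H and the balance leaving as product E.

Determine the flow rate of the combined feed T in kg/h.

3245 kg/h

Overall NaCl balance (none leaves overhead): NaCl in fresh feed = NaCl in product, i.e. 2150×0.178 = (1−0.638)·U·0.616.
U = 382.7/(0.616×0.362) = 1716.2 kg/h.
Recycle H = 0.638×1716.2 = 1094.9 kg/h.
Combined feed T = 2150 + 1094.9 = 3244.9 kg/h.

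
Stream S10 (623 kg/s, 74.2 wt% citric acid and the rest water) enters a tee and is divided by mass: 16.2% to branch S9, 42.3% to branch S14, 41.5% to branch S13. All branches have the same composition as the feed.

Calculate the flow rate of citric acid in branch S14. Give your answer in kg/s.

Branch S14 total = 0.423×623 = 263.53 kg/s.
citric acid in S14 = 0.742×263.53 = 195.54 kg/s.

195.5 kg/s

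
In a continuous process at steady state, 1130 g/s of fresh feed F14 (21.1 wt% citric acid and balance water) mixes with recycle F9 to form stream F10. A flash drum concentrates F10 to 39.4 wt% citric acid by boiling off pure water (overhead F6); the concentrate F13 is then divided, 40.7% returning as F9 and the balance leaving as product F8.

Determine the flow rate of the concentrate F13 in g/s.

Overall citric acid balance (none leaves overhead): citric acid in fresh feed = citric acid in product, i.e. 1130×0.211 = (1−0.407)·F13·0.394.
F13 = 238.43/(0.394×0.593) = 1020.5 g/s.

1020 g/s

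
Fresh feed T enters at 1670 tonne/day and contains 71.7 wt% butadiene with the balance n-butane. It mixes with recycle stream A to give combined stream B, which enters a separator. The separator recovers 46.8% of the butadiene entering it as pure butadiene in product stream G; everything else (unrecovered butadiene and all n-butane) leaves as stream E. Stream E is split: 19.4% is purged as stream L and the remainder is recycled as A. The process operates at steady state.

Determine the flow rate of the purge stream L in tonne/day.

689 tonne/day

n-butane enters only via T and leaves only via the purge: 1670×0.283 = 0.194×(n-butane in E), and the separator passes all n-butane, so n-butane in B = n-butane in E = 2436.1 tonne/day.
butadiene in B: m_A = 1670×0.717 + (1−0.194)·(1−0.468)·m_A, so m_A = 1197.4/0.5712 = 2096.2 tonne/day.
E = (1−0.468)×2096.2 + 2436.1 = 3551.3 tonne/day.
Purge L = 0.194×3551.3 = 688.96 tonne/day.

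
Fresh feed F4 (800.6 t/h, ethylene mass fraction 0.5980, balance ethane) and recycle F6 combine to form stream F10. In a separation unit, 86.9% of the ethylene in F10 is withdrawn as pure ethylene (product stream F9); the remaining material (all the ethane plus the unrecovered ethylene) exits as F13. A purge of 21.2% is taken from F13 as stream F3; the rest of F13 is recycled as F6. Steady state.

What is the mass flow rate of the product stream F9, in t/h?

ethylene in F10: m_A = 800.6×0.598 + (1−0.212)·(1−0.869)·m_A, so m_A = 478.76/0.8968 = 533.87 t/h.
Product F9 = 0.869×533.87 = 463.93 t/h.

463.9 t/h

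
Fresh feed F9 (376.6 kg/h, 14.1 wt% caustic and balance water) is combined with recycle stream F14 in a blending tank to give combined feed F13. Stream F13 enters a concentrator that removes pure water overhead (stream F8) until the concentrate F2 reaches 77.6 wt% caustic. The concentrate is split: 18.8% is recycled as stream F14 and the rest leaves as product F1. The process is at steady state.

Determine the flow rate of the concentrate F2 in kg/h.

Overall caustic balance (none leaves overhead): caustic in fresh feed = caustic in product, i.e. 376.6×0.141 = (1−0.188)·F2·0.776.
F2 = 53.101/(0.776×0.812) = 84.272 kg/h.

84.27 kg/h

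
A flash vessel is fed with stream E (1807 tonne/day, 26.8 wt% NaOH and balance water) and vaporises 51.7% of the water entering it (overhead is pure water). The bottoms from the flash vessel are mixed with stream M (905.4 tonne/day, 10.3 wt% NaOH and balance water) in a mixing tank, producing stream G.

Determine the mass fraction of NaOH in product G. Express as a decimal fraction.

0.285

Vapour removed = 0.517×0.732×1807 = 683.85 tonne/day; concentrate = 1123.2 tonne/day.
NaOH reaching the mixer = 484.28 (from concentrate) + 905.4×0.103 = 577.53 tonne/day.
Product flow = 1123.2 + 905.4 = 2028.6 tonne/day; NaOH fraction = 0.285.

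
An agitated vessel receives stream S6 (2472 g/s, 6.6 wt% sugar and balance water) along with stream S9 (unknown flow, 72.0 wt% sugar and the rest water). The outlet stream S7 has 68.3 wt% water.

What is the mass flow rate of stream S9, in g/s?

Let S9 be the unknown flow. Total out = 2472 + S9.
water balance: 2308.8 + 0.280·S9 = 0.683·(2472 + S9)
(0.280 − 0.683)·S9 = 0.683×2472 − 2308.8 = -620.47
S9 = -620.47 / -0.403 = 1539.6 g/s

1540 g/s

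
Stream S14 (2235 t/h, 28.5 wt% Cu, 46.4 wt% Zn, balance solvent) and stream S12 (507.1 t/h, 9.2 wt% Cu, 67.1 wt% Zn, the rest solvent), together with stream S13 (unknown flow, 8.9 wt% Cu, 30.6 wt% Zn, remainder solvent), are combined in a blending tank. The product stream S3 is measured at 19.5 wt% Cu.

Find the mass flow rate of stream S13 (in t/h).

1405 t/h

Let S13 be the unknown flow. Total out = 2742.1 + S13.
Cu balance: 683.63 + 0.089·S13 = 0.195·(2742.1 + S13)
(0.089 − 0.195)·S13 = 0.195×2742.1 − 683.63 = -148.92
S13 = -148.92 / -0.106 = 1404.9 t/h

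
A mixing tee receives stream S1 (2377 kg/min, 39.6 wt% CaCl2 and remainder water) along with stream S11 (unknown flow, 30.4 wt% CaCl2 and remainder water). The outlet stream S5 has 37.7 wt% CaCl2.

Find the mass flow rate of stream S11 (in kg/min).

Let S11 be the unknown flow. Total out = 2377 + S11.
CaCl2 balance: 941.29 + 0.304·S11 = 0.377·(2377 + S11)
(0.304 − 0.377)·S11 = 0.377×2377 − 941.29 = -45.163
S11 = -45.163 / -0.073 = 618.67 kg/min

618.7 kg/min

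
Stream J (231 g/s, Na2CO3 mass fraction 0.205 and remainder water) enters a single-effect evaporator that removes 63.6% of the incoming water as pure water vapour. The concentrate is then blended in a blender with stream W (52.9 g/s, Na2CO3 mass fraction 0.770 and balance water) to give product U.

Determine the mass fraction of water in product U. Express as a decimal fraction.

0.473

Vapour removed = 0.636×0.795×231 = 116.8 g/s; concentrate = 114.2 g/s.
water reaching the mixer = 66.847 (from concentrate) + 52.9×0.230 = 79.014 g/s.
Product flow = 114.2 + 52.9 = 167.1 g/s; water fraction = 0.473.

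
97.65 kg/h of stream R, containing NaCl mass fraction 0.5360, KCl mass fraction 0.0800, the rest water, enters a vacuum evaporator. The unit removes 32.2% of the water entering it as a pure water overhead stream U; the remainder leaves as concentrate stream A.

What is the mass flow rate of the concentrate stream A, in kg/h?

water entering = 97.65×0.384 = 37.498 kg/h; overhead removed = 0.322×37.498 = 12.074 kg/h.
Concentrate = 97.65 − 12.074 = 85.576 kg/h.

85.58 kg/h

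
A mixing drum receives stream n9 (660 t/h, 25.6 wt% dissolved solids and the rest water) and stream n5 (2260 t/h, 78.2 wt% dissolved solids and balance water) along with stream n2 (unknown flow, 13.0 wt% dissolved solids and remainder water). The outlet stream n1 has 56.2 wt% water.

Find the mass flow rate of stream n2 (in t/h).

Let n2 be the unknown flow. Total out = 2920 + n2.
water balance: 983.72 + 0.870·n2 = 0.562·(2920 + n2)
(0.870 − 0.562)·n2 = 0.562×2920 − 983.72 = 657.32
n2 = 657.32 / 0.308 = 2134.2 t/h

2134 t/h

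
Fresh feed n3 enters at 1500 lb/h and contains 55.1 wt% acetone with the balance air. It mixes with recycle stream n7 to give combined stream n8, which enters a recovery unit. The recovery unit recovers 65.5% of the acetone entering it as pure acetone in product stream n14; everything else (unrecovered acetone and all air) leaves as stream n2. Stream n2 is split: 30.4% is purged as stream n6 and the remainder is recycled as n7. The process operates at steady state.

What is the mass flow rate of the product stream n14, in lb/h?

712.4 lb/h

acetone in n8: m_A = 1500×0.551 + (1−0.304)·(1−0.655)·m_A, so m_A = 826.5/0.7599 = 1087.7 lb/h.
Product n14 = 0.655×1087.7 = 712.42 lb/h.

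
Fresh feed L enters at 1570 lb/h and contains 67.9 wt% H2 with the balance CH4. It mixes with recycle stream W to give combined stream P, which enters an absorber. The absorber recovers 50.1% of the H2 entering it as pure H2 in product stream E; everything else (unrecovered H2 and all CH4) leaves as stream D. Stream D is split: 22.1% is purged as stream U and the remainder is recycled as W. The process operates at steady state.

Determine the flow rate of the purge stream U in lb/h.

696.3 lb/h

CH4 enters only via L and leaves only via the purge: 1570×0.321 = 0.221×(CH4 in D), and the absorber passes all CH4, so CH4 in P = CH4 in D = 2280.4 lb/h.
H2 in P: m_A = 1570×0.679 + (1−0.221)·(1−0.501)·m_A, so m_A = 1066/0.6113 = 1743.9 lb/h.
D = (1−0.501)×1743.9 + 2280.4 = 3150.6 lb/h.
Purge U = 0.221×3150.6 = 696.29 lb/h.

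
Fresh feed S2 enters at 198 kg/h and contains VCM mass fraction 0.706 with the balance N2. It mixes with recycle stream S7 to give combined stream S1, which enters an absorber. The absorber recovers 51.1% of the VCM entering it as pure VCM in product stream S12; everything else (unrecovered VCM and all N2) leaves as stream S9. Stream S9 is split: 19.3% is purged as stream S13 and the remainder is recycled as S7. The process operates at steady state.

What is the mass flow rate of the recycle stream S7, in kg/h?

N2 enters only via S2 and leaves only via the purge: 198×0.294 = 0.193×(N2 in S9), and the absorber passes all N2, so N2 in S1 = N2 in S9 = 301.62 kg/h.
VCM in S1: m_A = 198×0.706 + (1−0.193)·(1−0.511)·m_A, so m_A = 139.79/0.6054 = 230.91 kg/h.
S9 = (1−0.511)×230.91 + 301.62 = 414.53 kg/h.
Recycle S7 = (1−0.193)×414.53 = 334.53 kg/h.

334.5 kg/h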